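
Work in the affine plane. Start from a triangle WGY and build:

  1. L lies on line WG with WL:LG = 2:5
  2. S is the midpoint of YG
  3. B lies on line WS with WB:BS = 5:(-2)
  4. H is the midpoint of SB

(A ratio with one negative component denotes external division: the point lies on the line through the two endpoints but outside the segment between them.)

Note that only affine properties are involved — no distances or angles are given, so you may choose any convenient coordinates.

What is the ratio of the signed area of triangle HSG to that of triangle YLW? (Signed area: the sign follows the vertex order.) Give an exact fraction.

[HSG]:[YLW] = -7/12

Set W = (0, 0), G = (1, 0), Y = (0, 1); any affine frame gives the same invariant.
1. L lies on line WG with WL:LG = 2:5 ⇒ L = (2/7, 0)
2. S is the midpoint of YG ⇒ S = (1/2, 1/2)
3. B lies on line WS with WB:BS = 5:(-2) ⇒ B = (5/6, 5/6)
4. H is the midpoint of SB ⇒ H = (2/3, 2/3)
2·[HSG] = 1/6, 2·[YLW] = -2/7
[HSG]:[YLW] = 1/6:-2/7 = -7/12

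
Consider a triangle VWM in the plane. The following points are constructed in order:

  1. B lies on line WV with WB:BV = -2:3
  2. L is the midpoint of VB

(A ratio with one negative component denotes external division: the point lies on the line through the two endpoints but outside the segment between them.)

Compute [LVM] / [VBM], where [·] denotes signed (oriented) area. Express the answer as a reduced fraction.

[LVM]:[VBM] = -1/2

Assign V = (0, 0), W = (1, 0), M = (0, 1) — the answer is frame-independent, so this choice is without loss of generality.
1. B lies on line WV with WB:BV = -2:3 ⇒ B = (3, 0)
2. L is the midpoint of VB ⇒ L = (3/2, 0)
2·[LVM] = -3/2, 2·[VBM] = 3
[LVM]:[VBM] = -3/2:3 = -1/2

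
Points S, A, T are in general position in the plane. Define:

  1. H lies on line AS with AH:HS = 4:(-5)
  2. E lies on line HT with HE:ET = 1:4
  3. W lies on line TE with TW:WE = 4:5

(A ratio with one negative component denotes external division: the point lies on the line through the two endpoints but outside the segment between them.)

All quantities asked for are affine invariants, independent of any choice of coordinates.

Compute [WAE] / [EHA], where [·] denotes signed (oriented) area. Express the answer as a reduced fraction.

[WAE]:[EHA] = -20/9

Set S = (0, 0), A = (1, 0), T = (0, 1); any affine frame gives the same invariant.
1. H lies on line AS with AH:HS = 4:(-5) ⇒ H = (5, 0)
2. E lies on line HT with HE:ET = 1:4 ⇒ E = (4, 1/5)
3. W lies on line TE with TW:WE = 4:5 ⇒ W = (16/9, 29/45)
2·[WAE] = 16/9, 2·[EHA] = -4/5
[WAE]:[EHA] = 16/9:-4/5 = -20/9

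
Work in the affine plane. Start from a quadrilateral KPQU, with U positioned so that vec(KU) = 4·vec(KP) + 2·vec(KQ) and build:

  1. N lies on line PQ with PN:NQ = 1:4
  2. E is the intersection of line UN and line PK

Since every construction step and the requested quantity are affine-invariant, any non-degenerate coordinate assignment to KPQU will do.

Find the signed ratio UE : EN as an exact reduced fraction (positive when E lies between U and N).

Set K = (0, 0), P = (1, 0), Q = (0, 1), U = (4, 2); any affine frame gives the same invariant.
1. N lies on line PQ with PN:NQ = 1:4 ⇒ N = (4/5, 1/5)
2. E is the intersection of line UN and line PK ⇒ E = (4/9, 0)
E = U + t·(N−U) with t = 10/9, so UE:EN = t:(1−t) = 10/9:-1/9

UE:EN = -10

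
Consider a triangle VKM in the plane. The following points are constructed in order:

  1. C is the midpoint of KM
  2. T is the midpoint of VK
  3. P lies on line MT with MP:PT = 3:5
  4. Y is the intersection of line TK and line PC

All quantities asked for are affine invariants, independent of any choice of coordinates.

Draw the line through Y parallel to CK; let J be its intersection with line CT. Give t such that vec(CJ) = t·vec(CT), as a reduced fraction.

Assign V = (0, 0), K = (1, 0), M = (0, 1) — the answer is frame-independent, so this choice is without loss of generality.
1. C is the midpoint of KM ⇒ C = (1/2, 1/2)
2. T is the midpoint of VK ⇒ T = (1/2, 0)
3. P lies on line MT with MP:PT = 3:5 ⇒ P = (3/16, 5/8)
4. Y is the intersection of line TK and line PC ⇒ Y = (7/4, 0)
through Y parallel to CK: direction (1/2, -1/2); meets CT at J = (1/2, 5/4)
J = C + t·(T−C) with t = -3/2

t = -3/2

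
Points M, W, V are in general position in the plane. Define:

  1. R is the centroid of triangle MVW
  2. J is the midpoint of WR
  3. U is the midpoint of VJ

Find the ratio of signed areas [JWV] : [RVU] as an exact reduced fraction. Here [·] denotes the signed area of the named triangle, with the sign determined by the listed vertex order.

[JWV]:[RVU] = -2

Choose coordinates M = (0, 0), W = (1, 0), V = (0, 1).
1. R is the centroid of triangle MVW ⇒ R = (1/3, 1/3)
2. J is the midpoint of WR ⇒ J = (2/3, 1/6)
3. U is the midpoint of VJ ⇒ U = (1/3, 7/12)
2·[JWV] = 1/6, 2·[RVU] = -1/12
[JWV]:[RVU] = 1/6:-1/12 = -2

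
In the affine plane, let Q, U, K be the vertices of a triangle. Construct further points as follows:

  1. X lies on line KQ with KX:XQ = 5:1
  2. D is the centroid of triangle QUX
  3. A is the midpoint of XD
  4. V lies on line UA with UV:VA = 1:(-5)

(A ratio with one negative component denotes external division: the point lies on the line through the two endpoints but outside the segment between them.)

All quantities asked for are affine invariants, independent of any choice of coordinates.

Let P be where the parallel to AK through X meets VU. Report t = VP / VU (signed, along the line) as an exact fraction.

Work in coordinates with Q = (0, 0), U = (1, 0), K = (0, 1).
1. X lies on line KQ with KX:XQ = 5:1 ⇒ X = (0, 1/6)
2. D is the centroid of triangle QUX ⇒ D = (1/3, 1/18)
3. A is the midpoint of XD ⇒ A = (1/6, 1/9)
4. V lies on line UA with UV:VA = 1:(-5) ⇒ V = (29/24, -1/36)
through X parallel to AK: direction (-1/6, 8/9); meets VU at P = (1/156, 31/234)
P = V + t·(U−V) with t = 75/13

t = 75/13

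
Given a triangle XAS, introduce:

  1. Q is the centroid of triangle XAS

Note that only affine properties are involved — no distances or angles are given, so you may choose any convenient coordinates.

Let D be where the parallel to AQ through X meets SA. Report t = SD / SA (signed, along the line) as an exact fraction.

Work in coordinates with X = (0, 0), A = (1, 0), S = (0, 1).
1. Q is the centroid of triangle XAS ⇒ Q = (1/3, 1/3)
through X parallel to AQ: direction (-2/3, 1/3); meets SA at D = (2, -1)
D = S + t·(A−S) with t = 2

t = 2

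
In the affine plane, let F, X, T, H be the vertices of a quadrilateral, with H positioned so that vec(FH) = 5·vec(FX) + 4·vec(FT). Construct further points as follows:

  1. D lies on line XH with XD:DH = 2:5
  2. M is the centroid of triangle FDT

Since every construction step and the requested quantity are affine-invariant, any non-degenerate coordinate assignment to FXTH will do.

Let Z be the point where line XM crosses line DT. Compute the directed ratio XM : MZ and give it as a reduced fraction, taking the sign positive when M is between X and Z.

Assign F = (0, 0), X = (1, 0), T = (0, 1), H = (5, 4) — the answer is frame-independent, so this choice is without loss of generality.
1. D lies on line XH with XD:DH = 2:5 ⇒ D = (15/7, 8/7)
2. M is the centroid of triangle FDT ⇒ M = (5/7, 5/7)
line XM meets DT at Z = (45/77, 80/77)
M = X + t·(Z−X) with t = 11/16, so XM:MZ = 11/16:5/16

XM:MZ = 11/5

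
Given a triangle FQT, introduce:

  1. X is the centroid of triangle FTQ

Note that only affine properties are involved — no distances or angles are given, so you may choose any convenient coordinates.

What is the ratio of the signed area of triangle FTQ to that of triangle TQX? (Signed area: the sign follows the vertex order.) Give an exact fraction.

[FTQ]:[TQX] = 3

Assign F = (0, 0), Q = (1, 0), T = (0, 1) — the answer is frame-independent, so this choice is without loss of generality.
1. X is the centroid of triangle FTQ ⇒ X = (1/3, 1/3)
2·[FTQ] = -1, 2·[TQX] = -1/3
[FTQ]:[TQX] = -1:-1/3 = 3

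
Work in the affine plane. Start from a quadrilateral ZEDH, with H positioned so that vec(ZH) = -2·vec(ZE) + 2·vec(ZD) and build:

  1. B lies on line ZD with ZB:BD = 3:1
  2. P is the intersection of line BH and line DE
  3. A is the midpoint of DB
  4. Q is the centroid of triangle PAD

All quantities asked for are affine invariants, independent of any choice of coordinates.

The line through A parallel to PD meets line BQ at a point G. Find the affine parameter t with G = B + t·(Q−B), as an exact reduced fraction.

Set Z = (0, 0), E = (1, 0), D = (0, 1), H = (-2, 2); any affine frame gives the same invariant.
1. B lies on line ZD with ZB:BD = 3:1 ⇒ B = (0, 3/4)
2. P is the intersection of line BH and line DE ⇒ P = (2/3, 1/3)
3. A is the midpoint of DB ⇒ A = (0, 7/8)
4. Q is the centroid of triangle PAD ⇒ Q = (2/9, 53/72)
through A parallel to PD: direction (-2/3, 2/3); meets BQ at G = (2/15, 89/120)
G = B + t·(Q−B) with t = 3/5

t = 3/5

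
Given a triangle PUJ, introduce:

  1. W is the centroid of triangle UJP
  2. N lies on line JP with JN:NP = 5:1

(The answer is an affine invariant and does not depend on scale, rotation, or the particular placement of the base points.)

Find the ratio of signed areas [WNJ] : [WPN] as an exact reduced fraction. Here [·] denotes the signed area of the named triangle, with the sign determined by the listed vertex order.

Set P = (0, 0), U = (1, 0), J = (0, 1); any affine frame gives the same invariant.
1. W is the centroid of triangle UJP ⇒ W = (1/3, 1/3)
2. N lies on line JP with JN:NP = 5:1 ⇒ N = (0, 1/6)
2·[WNJ] = -5/18, 2·[WPN] = -1/18
[WNJ]:[WPN] = -5/18:-1/18 = 5

[WNJ]:[WPN] = 5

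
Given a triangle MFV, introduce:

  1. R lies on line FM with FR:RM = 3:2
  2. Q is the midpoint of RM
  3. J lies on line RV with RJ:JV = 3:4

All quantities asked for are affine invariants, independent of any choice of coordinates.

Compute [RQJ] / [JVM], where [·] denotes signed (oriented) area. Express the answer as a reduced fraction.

Work in coordinates with M = (0, 0), F = (1, 0), V = (0, 1).
1. R lies on line FM with FR:RM = 3:2 ⇒ R = (2/5, 0)
2. Q is the midpoint of RM ⇒ Q = (1/5, 0)
3. J lies on line RV with RJ:JV = 3:4 ⇒ J = (8/35, 3/7)
2·[RQJ] = -3/35, 2·[JVM] = 8/35
[RQJ]:[JVM] = -3/35:8/35 = -3/8

[RQJ]:[JVM] = -3/8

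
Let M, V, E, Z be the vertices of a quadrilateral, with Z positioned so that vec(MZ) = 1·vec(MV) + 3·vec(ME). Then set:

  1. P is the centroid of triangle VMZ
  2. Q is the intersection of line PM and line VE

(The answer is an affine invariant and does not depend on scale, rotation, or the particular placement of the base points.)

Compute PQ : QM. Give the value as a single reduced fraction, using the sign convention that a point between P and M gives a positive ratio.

PQ:QM = 2/3

Choose coordinates M = (0, 0), V = (1, 0), E = (0, 1), Z = (1, 3).
1. P is the centroid of triangle VMZ ⇒ P = (2/3, 1)
2. Q is the intersection of line PM and line VE ⇒ Q = (2/5, 3/5)
Q = P + t·(M−P) with t = 2/5, so PQ:QM = t:(1−t) = 2/5:3/5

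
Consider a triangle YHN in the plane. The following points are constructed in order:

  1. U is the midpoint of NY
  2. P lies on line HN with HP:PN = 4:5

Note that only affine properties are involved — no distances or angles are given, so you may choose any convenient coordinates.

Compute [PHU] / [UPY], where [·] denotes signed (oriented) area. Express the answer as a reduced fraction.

[PHU]:[UPY] = 4/5

Choose coordinates Y = (0, 0), H = (1, 0), N = (0, 1).
1. U is the midpoint of NY ⇒ U = (0, 1/2)
2. P lies on line HN with HP:PN = 4:5 ⇒ P = (5/9, 4/9)
2·[PHU] = -2/9, 2·[UPY] = -5/18
[PHU]:[UPY] = -2/9:-5/18 = 4/5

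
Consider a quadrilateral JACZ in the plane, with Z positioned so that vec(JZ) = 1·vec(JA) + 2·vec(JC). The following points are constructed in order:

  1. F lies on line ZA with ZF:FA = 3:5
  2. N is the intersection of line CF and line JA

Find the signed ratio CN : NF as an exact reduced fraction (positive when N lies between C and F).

CN:NF = -4/5

Choose coordinates J = (0, 0), A = (1, 0), C = (0, 1), Z = (1, 2).
1. F lies on line ZA with ZF:FA = 3:5 ⇒ F = (1, 5/4)
2. N is the intersection of line CF and line JA ⇒ N = (-4, 0)
N = C + t·(F−C) with t = -4, so CN:NF = t:(1−t) = -4:5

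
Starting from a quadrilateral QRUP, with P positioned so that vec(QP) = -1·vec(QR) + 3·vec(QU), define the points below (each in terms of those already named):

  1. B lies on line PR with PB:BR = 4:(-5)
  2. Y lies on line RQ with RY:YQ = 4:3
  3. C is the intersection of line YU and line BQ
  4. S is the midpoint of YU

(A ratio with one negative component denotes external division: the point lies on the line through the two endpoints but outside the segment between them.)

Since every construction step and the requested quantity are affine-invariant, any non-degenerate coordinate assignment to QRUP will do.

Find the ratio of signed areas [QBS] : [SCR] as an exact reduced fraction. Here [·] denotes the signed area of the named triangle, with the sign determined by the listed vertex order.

Choose coordinates Q = (0, 0), R = (1, 0), U = (0, 1), P = (-1, 3).
1. B lies on line PR with PB:BR = 4:(-5) ⇒ B = (-9, 15)
2. Y lies on line RQ with RY:YQ = 4:3 ⇒ Y = (3/7, 0)
3. C is the intersection of line YU and line BQ ⇒ C = (3/2, -5/2)
4. S is the midpoint of YU ⇒ S = (3/14, 1/2)
2·[QBS] = -54/7, 2·[SCR] = 12/7
[QBS]:[SCR] = -54/7:12/7 = -9/2

[QBS]:[SCR] = -9/2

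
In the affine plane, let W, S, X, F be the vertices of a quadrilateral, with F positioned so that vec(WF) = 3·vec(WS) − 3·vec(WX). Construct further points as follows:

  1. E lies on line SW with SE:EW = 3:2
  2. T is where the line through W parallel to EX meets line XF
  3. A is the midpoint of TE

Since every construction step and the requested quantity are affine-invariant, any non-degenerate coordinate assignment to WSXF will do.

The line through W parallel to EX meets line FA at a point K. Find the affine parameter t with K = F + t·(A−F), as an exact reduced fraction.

t = 9/8

Work in coordinates with W = (0, 0), S = (1, 0), X = (0, 1), F = (3, -3).
1. E lies on line SW with SE:EW = 3:2 ⇒ E = (2/5, 0)
2. T is where the line through W parallel to EX meets line XF ⇒ T = (-6/7, 15/7)
3. A is the midpoint of TE ⇒ A = (-8/35, 15/14)
through W parallel to EX: direction (-2/5, 1); meets FA at K = (-177/280, 177/112)
K = F + t·(A−F) with t = 9/8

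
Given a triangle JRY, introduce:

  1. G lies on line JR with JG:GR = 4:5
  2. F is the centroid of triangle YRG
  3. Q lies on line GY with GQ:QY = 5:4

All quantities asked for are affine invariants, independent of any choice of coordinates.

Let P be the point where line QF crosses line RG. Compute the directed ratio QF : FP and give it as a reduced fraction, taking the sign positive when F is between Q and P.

QF:FP = 2/3

Choose coordinates J = (0, 0), R = (1, 0), Y = (0, 1).
1. G lies on line JR with JG:GR = 4:5 ⇒ G = (4/9, 0)
2. F is the centroid of triangle YRG ⇒ F = (13/27, 1/3)
3. Q lies on line GY with GQ:QY = 5:4 ⇒ Q = (16/81, 5/9)
line QF meets RG at P = (49/54, 0)
F = Q + t·(P−Q) with t = 2/5, so QF:FP = 2/5:3/5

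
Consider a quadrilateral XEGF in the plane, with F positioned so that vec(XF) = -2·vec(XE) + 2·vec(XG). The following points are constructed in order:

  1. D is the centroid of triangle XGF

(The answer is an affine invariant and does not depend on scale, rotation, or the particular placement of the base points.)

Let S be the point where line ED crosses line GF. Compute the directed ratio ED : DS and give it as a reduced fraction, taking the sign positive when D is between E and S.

Work in coordinates with X = (0, 0), E = (1, 0), G = (0, 1), F = (-2, 2).
1. D is the centroid of triangle XGF ⇒ D = (-2/3, 1)
line ED meets GF at S = (-4, 3)
D = E + t·(S−E) with t = 1/3, so ED:DS = 1/3:2/3

ED:DS = 1/2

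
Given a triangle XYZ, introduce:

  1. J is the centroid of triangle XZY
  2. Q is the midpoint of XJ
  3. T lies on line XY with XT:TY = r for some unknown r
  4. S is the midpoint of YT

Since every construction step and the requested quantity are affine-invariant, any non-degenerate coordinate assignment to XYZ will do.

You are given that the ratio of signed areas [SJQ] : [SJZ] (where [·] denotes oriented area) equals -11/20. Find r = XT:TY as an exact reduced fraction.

r = 5

Set X = (0, 0), Y = (1, 0), Z = (0, 1); any affine frame gives the same invariant.
1. J is the centroid of triangle XZY ⇒ J = (1/3, 1/3)
2. Q is the midpoint of XJ ⇒ Q = (1/6, 1/6)
3. With XT:TY = r, write λ = r/(r+1) so T = X + λ·(Y−X); T is affine-linear in λ
4. S is the midpoint of YT ⇒ S is an affine combination of earlier points and hence also affine-linear in λ
Every point depending on T is an affine combination of T and λ-independent points, so each such coordinate is linear in λ; the λ² term in each signed area is a multiple of (Y−X)×(Y−X) = 0, so 2·[SJQ] and 2·[SJZ] are each linear in λ. Evaluating at λ=0 and λ=1:
  2·[SJQ] = 1/12·λ + 1/12,   2·[SJZ] = -1/3·λ
So [SJQ]:[SJZ] = (1/12·λ + 1/12) / (-1/3·λ). Setting this equal to -11/20:
  1/12·λ + 1/12 = -11/20·(-1/3·λ)  ⇒  λ = 5/6
Then r = λ/(1−λ) = (5/6)/(1/6) = 5. Check: with r = 5, T = (5/6, 0) and [SJQ]:[SJZ] = -11/20 as required.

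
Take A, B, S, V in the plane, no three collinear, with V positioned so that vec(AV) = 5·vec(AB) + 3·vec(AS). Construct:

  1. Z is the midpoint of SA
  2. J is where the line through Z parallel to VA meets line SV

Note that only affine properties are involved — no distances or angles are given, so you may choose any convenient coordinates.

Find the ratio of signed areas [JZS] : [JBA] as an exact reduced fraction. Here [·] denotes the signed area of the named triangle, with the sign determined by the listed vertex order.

[JZS]:[JBA] = 5/8

Choose coordinates A = (0, 0), B = (1, 0), S = (0, 1), V = (5, 3).
1. Z is the midpoint of SA ⇒ Z = (0, 1/2)
2. J is where the line through Z parallel to VA meets line SV ⇒ J = (5/2, 2)
2·[JZS] = -5/4, 2·[JBA] = -2
[JZS]:[JBA] = -5/4:-2 = 5/8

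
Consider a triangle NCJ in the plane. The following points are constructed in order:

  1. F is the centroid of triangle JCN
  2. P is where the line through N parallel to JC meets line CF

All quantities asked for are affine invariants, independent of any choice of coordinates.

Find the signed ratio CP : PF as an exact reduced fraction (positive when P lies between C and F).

CP:PF = -3/2

Assign N = (0, 0), C = (1, 0), J = (0, 1) — the answer is frame-independent, so this choice is without loss of generality.
1. F is the centroid of triangle JCN ⇒ F = (1/3, 1/3)
2. P is where the line through N parallel to JC meets line CF ⇒ P = (-1, 1)
P = C + t·(F−C) with t = 3, so CP:PF = t:(1−t) = 3:-2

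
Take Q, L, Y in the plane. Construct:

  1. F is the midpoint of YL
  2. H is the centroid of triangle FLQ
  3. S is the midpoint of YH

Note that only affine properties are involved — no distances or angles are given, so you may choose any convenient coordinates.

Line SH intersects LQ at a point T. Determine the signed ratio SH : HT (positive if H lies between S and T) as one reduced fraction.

Set Q = (0, 0), L = (1, 0), Y = (0, 1); any affine frame gives the same invariant.
1. F is the midpoint of YL ⇒ F = (1/2, 1/2)
2. H is the centroid of triangle FLQ ⇒ H = (1/2, 1/6)
3. S is the midpoint of YH ⇒ S = (1/4, 7/12)
line SH meets LQ at T = (3/5, 0)
H = S + t·(T−S) with t = 5/7, so SH:HT = 5/7:2/7

SH:HT = 5/2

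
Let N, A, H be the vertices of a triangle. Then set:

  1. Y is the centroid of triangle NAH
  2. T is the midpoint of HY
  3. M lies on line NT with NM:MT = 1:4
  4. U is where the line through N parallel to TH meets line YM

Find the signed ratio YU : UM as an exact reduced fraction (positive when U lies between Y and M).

Work in coordinates with N = (0, 0), A = (1, 0), H = (0, 1).
1. Y is the centroid of triangle NAH ⇒ Y = (1/3, 1/3)
2. T is the midpoint of HY ⇒ T = (1/6, 2/3)
3. M lies on line NT with NM:MT = 1:4 ⇒ M = (1/30, 2/15)
4. U is where the line through N parallel to TH meets line YM ⇒ U = (-1/24, 1/12)
U = Y + t·(M−Y) with t = 5/4, so YU:UM = t:(1−t) = 5/4:-1/4

YU:UM = -5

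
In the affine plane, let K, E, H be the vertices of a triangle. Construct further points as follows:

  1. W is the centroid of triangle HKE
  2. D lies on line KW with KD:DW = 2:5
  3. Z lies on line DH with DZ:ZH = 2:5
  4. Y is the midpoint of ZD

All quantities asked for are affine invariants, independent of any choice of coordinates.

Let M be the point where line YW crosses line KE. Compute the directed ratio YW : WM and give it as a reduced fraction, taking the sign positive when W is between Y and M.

Set K = (0, 0), E = (1, 0), H = (0, 1); any affine frame gives the same invariant.
1. W is the centroid of triangle HKE ⇒ W = (1/3, 1/3)
2. D lies on line KW with KD:DW = 2:5 ⇒ D = (2/21, 2/21)
3. Z lies on line DH with DZ:ZH = 2:5 ⇒ Z = (10/147, 52/147)
4. Y is the midpoint of ZD ⇒ Y = (4/49, 11/49)
line YW meets KE at M = (-7/16, 0)
W = Y + t·(M−Y) with t = -16/33, so YW:WM = -16/33:49/33

YW:WM = -16/49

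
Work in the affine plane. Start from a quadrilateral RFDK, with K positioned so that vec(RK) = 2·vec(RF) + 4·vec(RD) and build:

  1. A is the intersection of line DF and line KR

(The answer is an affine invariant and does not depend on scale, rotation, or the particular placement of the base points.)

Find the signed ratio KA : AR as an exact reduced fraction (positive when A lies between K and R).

Assign R = (0, 0), F = (1, 0), D = (0, 1), K = (2, 4) — the answer is frame-independent, so this choice is without loss of generality.
1. A is the intersection of line DF and line KR ⇒ A = (1/3, 2/3)
A = K + t·(R−K) with t = 5/6, so KA:AR = t:(1−t) = 5/6:1/6

KA:AR = 5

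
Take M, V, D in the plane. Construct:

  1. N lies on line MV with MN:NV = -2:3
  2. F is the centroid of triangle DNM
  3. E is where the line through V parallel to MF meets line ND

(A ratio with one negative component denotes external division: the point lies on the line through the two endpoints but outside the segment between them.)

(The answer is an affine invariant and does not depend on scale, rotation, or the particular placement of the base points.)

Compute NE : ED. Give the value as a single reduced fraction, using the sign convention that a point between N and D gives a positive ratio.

Set M = (0, 0), V = (1, 0), D = (0, 1); any affine frame gives the same invariant.
1. N lies on line MV with MN:NV = -2:3 ⇒ N = (-2, 0)
2. F is the centroid of triangle DNM ⇒ F = (-2/3, 1/3)
3. E is where the line through V parallel to MF meets line ND ⇒ E = (-1/2, 3/4)
E = N + t·(D−N) with t = 3/4, so NE:ED = t:(1−t) = 3/4:1/4

NE:ED = 3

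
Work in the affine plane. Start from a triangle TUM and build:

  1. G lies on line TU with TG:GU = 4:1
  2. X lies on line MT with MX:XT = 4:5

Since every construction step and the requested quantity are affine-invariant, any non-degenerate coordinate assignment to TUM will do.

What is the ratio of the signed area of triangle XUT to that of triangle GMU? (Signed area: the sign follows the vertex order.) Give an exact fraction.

Assign T = (0, 0), U = (1, 0), M = (0, 1) — the answer is frame-independent, so this choice is without loss of generality.
1. G lies on line TU with TG:GU = 4:1 ⇒ G = (4/5, 0)
2. X lies on line MT with MX:XT = 4:5 ⇒ X = (0, 5/9)
2·[XUT] = -5/9, 2·[GMU] = -1/5
[XUT]:[GMU] = -5/9:-1/5 = 25/9

[XUT]:[GMU] = 25/9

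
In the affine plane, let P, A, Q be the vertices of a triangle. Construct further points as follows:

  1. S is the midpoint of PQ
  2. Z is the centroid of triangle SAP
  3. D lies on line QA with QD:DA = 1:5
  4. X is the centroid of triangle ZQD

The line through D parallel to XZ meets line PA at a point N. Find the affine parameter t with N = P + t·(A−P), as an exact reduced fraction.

t = 4/9

Work in coordinates with P = (0, 0), A = (1, 0), Q = (0, 1).
1. S is the midpoint of PQ ⇒ S = (0, 1/2)
2. Z is the centroid of triangle SAP ⇒ Z = (1/3, 1/6)
3. D lies on line QA with QD:DA = 1:5 ⇒ D = (1/6, 5/6)
4. X is the centroid of triangle ZQD ⇒ X = (1/6, 2/3)
through D parallel to XZ: direction (1/6, -1/2); meets PA at N = (4/9, 0)
N = P + t·(A−P) with t = 4/9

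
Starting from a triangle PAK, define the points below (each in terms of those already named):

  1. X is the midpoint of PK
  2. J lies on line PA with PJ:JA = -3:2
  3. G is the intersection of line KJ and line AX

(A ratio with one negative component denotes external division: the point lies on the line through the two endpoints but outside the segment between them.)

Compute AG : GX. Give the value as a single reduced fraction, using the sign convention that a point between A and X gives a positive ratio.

Assign P = (0, 0), A = (1, 0), K = (0, 1) — the answer is frame-independent, so this choice is without loss of generality.
1. X is the midpoint of PK ⇒ X = (0, 1/2)
2. J lies on line PA with PJ:JA = -3:2 ⇒ J = (3, 0)
3. G is the intersection of line KJ and line AX ⇒ G = (-3, 2)
G = A + t·(X−A) with t = 4, so AG:GX = t:(1−t) = 4:-3

AG:GX = -4/3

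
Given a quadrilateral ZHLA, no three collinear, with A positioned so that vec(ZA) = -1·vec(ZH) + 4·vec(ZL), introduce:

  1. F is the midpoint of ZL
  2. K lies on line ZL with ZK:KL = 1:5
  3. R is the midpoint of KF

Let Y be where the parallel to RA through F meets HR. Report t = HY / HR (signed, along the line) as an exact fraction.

Choose coordinates Z = (0, 0), H = (1, 0), L = (0, 1), A = (-1, 4).
1. F is the midpoint of ZL ⇒ F = (0, 1/2)
2. K lies on line ZL with ZK:KL = 1:5 ⇒ K = (0, 1/6)
3. R is the midpoint of KF ⇒ R = (0, 1/3)
through F parallel to RA: direction (-1, 11/3); meets HR at Y = (1/20, 19/60)
Y = H + t·(R−H) with t = 19/20

t = 19/20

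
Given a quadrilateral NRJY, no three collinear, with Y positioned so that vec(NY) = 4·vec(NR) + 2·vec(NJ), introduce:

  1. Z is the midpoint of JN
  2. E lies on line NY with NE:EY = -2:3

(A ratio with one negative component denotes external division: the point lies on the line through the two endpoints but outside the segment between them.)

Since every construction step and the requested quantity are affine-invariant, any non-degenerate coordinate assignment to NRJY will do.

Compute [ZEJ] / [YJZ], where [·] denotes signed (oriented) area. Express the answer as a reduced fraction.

Work in coordinates with N = (0, 0), R = (1, 0), J = (0, 1), Y = (4, 2).
1. Z is the midpoint of JN ⇒ Z = (0, 1/2)
2. E lies on line NY with NE:EY = -2:3 ⇒ E = (-8, -4)
2·[ZEJ] = -4, 2·[YJZ] = 2
[ZEJ]:[YJZ] = -4:2 = -2

[ZEJ]:[YJZ] = -2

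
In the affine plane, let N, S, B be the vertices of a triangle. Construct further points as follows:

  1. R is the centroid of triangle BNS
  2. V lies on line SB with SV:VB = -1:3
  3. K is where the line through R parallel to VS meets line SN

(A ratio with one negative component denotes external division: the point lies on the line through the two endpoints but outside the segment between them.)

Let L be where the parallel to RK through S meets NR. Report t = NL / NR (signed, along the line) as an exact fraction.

Work in coordinates with N = (0, 0), S = (1, 0), B = (0, 1).
1. R is the centroid of triangle BNS ⇒ R = (1/3, 1/3)
2. V lies on line SB with SV:VB = -1:3 ⇒ V = (3/2, -1/2)
3. K is where the line through R parallel to VS meets line SN ⇒ K = (2/3, 0)
through S parallel to RK: direction (1/3, -1/3); meets NR at L = (1/2, 1/2)
L = N + t·(R−N) with t = 3/2

t = 3/2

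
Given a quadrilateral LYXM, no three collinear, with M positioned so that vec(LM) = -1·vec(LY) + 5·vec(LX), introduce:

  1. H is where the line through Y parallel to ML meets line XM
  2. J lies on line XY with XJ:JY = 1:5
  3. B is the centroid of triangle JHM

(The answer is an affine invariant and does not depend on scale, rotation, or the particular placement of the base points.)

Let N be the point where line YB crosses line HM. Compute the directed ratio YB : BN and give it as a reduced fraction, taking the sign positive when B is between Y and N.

Choose coordinates L = (0, 0), Y = (1, 0), X = (0, 1), M = (-1, 5).
1. H is where the line through Y parallel to ML meets line XM ⇒ H = (4, -15)
2. J lies on line XY with XJ:JY = 1:5 ⇒ J = (1/6, 5/6)
3. B is the centroid of triangle JHM ⇒ B = (19/18, -55/18)
line YB meets HM at N = (18/17, -55/17)
B = Y + t·(N−Y) with t = 17/18, so YB:BN = 17/18:1/18

YB:BN = 17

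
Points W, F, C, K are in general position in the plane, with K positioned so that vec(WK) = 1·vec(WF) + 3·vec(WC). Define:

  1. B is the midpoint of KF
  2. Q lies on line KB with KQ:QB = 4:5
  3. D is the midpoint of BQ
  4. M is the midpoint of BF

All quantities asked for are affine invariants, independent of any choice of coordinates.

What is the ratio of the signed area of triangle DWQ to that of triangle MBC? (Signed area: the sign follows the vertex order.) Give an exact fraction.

[DWQ]:[MBC] = -5/9

Choose coordinates W = (0, 0), F = (1, 0), C = (0, 1), K = (1, 3).
1. B is the midpoint of KF ⇒ B = (1, 3/2)
2. Q lies on line KB with KQ:QB = 4:5 ⇒ Q = (1, 7/3)
3. D is the midpoint of BQ ⇒ D = (1, 23/12)
4. M is the midpoint of BF ⇒ M = (1, 3/4)
2·[DWQ] = -5/12, 2·[MBC] = 3/4
[DWQ]:[MBC] = -5/12:3/4 = -5/9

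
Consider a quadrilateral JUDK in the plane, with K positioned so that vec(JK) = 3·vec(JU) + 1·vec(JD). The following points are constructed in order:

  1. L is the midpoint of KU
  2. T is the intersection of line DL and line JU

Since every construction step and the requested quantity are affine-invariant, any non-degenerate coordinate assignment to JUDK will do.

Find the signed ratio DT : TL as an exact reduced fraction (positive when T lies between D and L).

Choose coordinates J = (0, 0), U = (1, 0), D = (0, 1), K = (3, 1).
1. L is the midpoint of KU ⇒ L = (2, 1/2)
2. T is the intersection of line DL and line JU ⇒ T = (4, 0)
T = D + t·(L−D) with t = 2, so DT:TL = t:(1−t) = 2:-1

DT:TL = -2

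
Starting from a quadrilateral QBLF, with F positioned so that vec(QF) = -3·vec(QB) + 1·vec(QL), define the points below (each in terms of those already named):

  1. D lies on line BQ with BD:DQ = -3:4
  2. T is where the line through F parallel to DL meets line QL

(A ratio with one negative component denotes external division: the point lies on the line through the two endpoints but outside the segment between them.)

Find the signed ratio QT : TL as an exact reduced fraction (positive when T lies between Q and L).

QT:TL = 1/3

Work in coordinates with Q = (0, 0), B = (1, 0), L = (0, 1), F = (-3, 1).
1. D lies on line BQ with BD:DQ = -3:4 ⇒ D = (4, 0)
2. T is where the line through F parallel to DL meets line QL ⇒ T = (0, 1/4)
T = Q + t·(L−Q) with t = 1/4, so QT:TL = t:(1−t) = 1/4:3/4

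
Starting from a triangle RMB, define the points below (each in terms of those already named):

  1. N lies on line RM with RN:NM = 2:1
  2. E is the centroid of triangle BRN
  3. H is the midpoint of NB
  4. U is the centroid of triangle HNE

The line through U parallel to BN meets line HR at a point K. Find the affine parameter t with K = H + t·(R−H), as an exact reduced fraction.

t = 1/9

Assign R = (0, 0), M = (1, 0), B = (0, 1) — the answer is frame-independent, so this choice is without loss of generality.
1. N lies on line RM with RN:NM = 2:1 ⇒ N = (2/3, 0)
2. E is the centroid of triangle BRN ⇒ E = (2/9, 1/3)
3. H is the midpoint of NB ⇒ H = (1/3, 1/2)
4. U is the centroid of triangle HNE ⇒ U = (11/27, 5/18)
through U parallel to BN: direction (2/3, -1); meets HR at K = (8/27, 4/9)
K = H + t·(R−H) with t = 1/9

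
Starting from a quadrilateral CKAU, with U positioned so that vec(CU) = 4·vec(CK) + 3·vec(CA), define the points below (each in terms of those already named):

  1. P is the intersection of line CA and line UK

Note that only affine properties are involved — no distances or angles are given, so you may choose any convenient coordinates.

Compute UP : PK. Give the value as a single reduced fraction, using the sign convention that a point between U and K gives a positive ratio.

UP:PK = -4

Work in coordinates with C = (0, 0), K = (1, 0), A = (0, 1), U = (4, 3).
1. P is the intersection of line CA and line UK ⇒ P = (0, -1)
P = U + t·(K−U) with t = 4/3, so UP:PK = t:(1−t) = 4/3:-1/3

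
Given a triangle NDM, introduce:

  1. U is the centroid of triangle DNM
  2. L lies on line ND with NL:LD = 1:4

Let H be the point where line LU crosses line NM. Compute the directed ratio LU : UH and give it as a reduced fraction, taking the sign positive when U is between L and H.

Set N = (0, 0), D = (1, 0), M = (0, 1); any affine frame gives the same invariant.
1. U is the centroid of triangle DNM ⇒ U = (1/3, 1/3)
2. L lies on line ND with NL:LD = 1:4 ⇒ L = (1/5, 0)
line LU meets NM at H = (0, -1/2)
U = L + t·(H−L) with t = -2/3, so LU:UH = -2/3:5/3

LU:UH = -2/5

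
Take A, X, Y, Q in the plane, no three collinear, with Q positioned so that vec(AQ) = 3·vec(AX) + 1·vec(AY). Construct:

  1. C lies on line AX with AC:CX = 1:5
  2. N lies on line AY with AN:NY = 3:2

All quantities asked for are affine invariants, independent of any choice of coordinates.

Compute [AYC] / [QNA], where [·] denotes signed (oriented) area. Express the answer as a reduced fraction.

[AYC]:[QNA] = -5/54

Assign A = (0, 0), X = (1, 0), Y = (0, 1), Q = (3, 1) — the answer is frame-independent, so this choice is without loss of generality.
1. C lies on line AX with AC:CX = 1:5 ⇒ C = (1/6, 0)
2. N lies on line AY with AN:NY = 3:2 ⇒ N = (0, 3/5)
2·[AYC] = -1/6, 2·[QNA] = 9/5
[AYC]:[QNA] = -1/6:9/5 = -5/54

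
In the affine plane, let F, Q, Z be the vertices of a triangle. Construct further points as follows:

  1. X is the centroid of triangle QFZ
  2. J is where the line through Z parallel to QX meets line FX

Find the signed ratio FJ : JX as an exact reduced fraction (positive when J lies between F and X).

Choose coordinates F = (0, 0), Q = (1, 0), Z = (0, 1).
1. X is the centroid of triangle QFZ ⇒ X = (1/3, 1/3)
2. J is where the line through Z parallel to QX meets line FX ⇒ J = (2/3, 2/3)
J = F + t·(X−F) with t = 2, so FJ:JX = t:(1−t) = 2:-1

FJ:JX = -2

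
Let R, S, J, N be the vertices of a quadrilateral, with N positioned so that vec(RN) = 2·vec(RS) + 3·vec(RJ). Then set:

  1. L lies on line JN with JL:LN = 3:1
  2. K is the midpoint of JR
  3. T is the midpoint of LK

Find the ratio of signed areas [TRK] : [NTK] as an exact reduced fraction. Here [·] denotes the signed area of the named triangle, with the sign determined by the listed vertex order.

[TRK]:[NTK] = -3

Set R = (0, 0), S = (1, 0), J = (0, 1), N = (2, 3); any affine frame gives the same invariant.
1. L lies on line JN with JL:LN = 3:1 ⇒ L = (3/2, 5/2)
2. K is the midpoint of JR ⇒ K = (0, 1/2)
3. T is the midpoint of LK ⇒ T = (3/4, 3/2)
2·[TRK] = -3/8, 2·[NTK] = 1/8
[TRK]:[NTK] = -3/8:1/8 = -3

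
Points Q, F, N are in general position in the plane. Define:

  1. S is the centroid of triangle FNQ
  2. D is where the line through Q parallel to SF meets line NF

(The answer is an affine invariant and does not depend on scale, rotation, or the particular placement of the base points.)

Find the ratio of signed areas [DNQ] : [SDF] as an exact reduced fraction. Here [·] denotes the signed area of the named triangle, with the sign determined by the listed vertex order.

[DNQ]:[SDF] = 6

Work in coordinates with Q = (0, 0), F = (1, 0), N = (0, 1).
1. S is the centroid of triangle FNQ ⇒ S = (1/3, 1/3)
2. D is where the line through Q parallel to SF meets line NF ⇒ D = (2, -1)
2·[DNQ] = 2, 2·[SDF] = 1/3
[DNQ]:[SDF] = 2:1/3 = 6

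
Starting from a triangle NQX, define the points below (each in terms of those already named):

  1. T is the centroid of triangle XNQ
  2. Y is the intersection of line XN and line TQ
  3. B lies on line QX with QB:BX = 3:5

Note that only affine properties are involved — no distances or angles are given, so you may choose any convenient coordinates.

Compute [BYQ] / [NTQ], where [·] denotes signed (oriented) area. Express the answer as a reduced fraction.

[BYQ]:[NTQ] = -9/16

Assign N = (0, 0), Q = (1, 0), X = (0, 1) — the answer is frame-independent, so this choice is without loss of generality.
1. T is the centroid of triangle XNQ ⇒ T = (1/3, 1/3)
2. Y is the intersection of line XN and line TQ ⇒ Y = (0, 1/2)
3. B lies on line QX with QB:BX = 3:5 ⇒ B = (5/8, 3/8)
2·[BYQ] = 3/16, 2·[NTQ] = -1/3
[BYQ]:[NTQ] = 3/16:-1/3 = -9/16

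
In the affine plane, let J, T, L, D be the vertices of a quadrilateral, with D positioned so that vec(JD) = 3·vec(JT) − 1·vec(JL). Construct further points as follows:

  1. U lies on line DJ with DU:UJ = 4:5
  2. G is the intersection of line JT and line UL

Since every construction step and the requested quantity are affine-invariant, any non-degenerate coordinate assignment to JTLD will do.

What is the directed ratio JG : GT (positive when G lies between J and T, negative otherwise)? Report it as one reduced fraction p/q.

JG:GT = -15

Choose coordinates J = (0, 0), T = (1, 0), L = (0, 1), D = (3, -1).
1. U lies on line DJ with DU:UJ = 4:5 ⇒ U = (5/3, -5/9)
2. G is the intersection of line JT and line UL ⇒ G = (15/14, 0)
G = J + t·(T−J) with t = 15/14, so JG:GT = t:(1−t) = 15/14:-1/14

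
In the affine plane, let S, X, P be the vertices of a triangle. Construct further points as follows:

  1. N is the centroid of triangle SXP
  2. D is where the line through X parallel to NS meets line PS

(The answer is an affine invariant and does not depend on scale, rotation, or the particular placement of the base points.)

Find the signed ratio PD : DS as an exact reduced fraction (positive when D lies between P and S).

Set S = (0, 0), X = (1, 0), P = (0, 1); any affine frame gives the same invariant.
1. N is the centroid of triangle SXP ⇒ N = (1/3, 1/3)
2. D is where the line through X parallel to NS meets line PS ⇒ D = (0, -1)
D = P + t·(S−P) with t = 2, so PD:DS = t:(1−t) = 2:-1

PD:DS = -2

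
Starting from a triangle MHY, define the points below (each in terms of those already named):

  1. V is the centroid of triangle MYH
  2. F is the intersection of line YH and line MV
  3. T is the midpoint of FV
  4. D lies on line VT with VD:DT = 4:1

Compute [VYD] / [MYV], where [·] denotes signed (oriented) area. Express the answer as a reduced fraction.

[VYD]:[MYV] = 1/5

Set M = (0, 0), H = (1, 0), Y = (0, 1); any affine frame gives the same invariant.
1. V is the centroid of triangle MYH ⇒ V = (1/3, 1/3)
2. F is the intersection of line YH and line MV ⇒ F = (1/2, 1/2)
3. T is the midpoint of FV ⇒ T = (5/12, 5/12)
4. D lies on line VT with VD:DT = 4:1 ⇒ D = (2/5, 2/5)
2·[VYD] = -1/15, 2·[MYV] = -1/3
[VYD]:[MYV] = -1/15:-1/3 = 1/5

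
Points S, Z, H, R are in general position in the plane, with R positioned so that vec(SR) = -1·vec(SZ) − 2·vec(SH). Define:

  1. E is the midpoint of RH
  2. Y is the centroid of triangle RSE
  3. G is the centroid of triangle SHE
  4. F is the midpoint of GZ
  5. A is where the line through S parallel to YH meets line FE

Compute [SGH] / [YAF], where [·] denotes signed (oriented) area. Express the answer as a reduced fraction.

Choose coordinates S = (0, 0), Z = (1, 0), H = (0, 1), R = (-1, -2).
1. E is the midpoint of RH ⇒ E = (-1/2, -1/2)
2. Y is the centroid of triangle RSE ⇒ Y = (-1/2, -5/6)
3. G is the centroid of triangle SHE ⇒ G = (-1/6, 1/6)
4. F is the midpoint of GZ ⇒ F = (5/12, 1/12)
5. A is where the line through S parallel to YH meets line FE ⇒ A = (-3/50, -11/50)
2·[SGH] = -1/6, 2·[YAF] = -143/900
[SGH]:[YAF] = -1/6:-143/900 = 150/143

[SGH]:[YAF] = 150/143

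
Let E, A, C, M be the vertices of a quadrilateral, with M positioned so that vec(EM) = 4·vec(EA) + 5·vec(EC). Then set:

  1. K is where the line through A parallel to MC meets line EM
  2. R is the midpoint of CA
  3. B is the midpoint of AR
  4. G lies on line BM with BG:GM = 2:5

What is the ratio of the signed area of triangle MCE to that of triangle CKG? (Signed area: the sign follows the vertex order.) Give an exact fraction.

Assign E = (0, 0), A = (1, 0), C = (0, 1), M = (4, 5) — the answer is frame-independent, so this choice is without loss of generality.
1. K is where the line through A parallel to MC meets line EM ⇒ K = (-4, -5)
2. R is the midpoint of CA ⇒ R = (1/2, 1/2)
3. B is the midpoint of AR ⇒ B = (3/4, 1/4)
4. G lies on line BM with BG:GM = 2:5 ⇒ G = (47/28, 45/28)
2·[MCE] = 4, 2·[CKG] = 107/14
[MCE]:[CKG] = 4:107/14 = 56/107

[MCE]:[CKG] = 56/107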